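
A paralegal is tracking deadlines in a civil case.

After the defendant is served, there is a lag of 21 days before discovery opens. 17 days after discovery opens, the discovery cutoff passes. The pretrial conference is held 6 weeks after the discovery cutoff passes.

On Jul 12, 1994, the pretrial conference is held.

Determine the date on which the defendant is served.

The pretrial conference is held: Jul 12, 1994.
The discovery cutoff passes: Jul 12, 1994 − 6 weeks = May 31, 1994.
Discovery opens: May 31, 1994 − 17 days = May 14, 1994.
The defendant is served: May 14, 1994 − 21 days = Apr 23, 1994.

Apr 23, 1994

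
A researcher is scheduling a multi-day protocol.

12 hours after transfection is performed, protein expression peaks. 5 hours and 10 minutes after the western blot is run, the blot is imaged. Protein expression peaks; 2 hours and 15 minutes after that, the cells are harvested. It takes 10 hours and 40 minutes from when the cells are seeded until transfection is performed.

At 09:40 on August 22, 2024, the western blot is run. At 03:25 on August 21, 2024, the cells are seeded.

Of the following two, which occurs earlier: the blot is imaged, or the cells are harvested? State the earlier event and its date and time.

The western blot is run: 09:40 Aug 22, 2024.
The blot is imaged: 09:40 Aug 22, 2024 + 5h10m = 14:50 Aug 22, 2024.
The cells are seeded: 03:25 Aug 21, 2024.
Transfection is performed: 03:25 Aug 21, 2024 + 10h40m = 14:05 Aug 21, 2024.
Protein expression peaks: 14:05 Aug 21, 2024 + 12h = 02:05 Aug 22, 2024.
The cells are harvested: 02:05 Aug 22, 2024 + 2h15m = 04:20 Aug 22, 2024.
Comparing: the blot is imaged at 14:50 Aug 22, 2024 vs the cells are harvested at 04:20 Aug 22, 2024. Earlier: the cells are harvested.

The cells are harvested — 04:20 on August 22, 2024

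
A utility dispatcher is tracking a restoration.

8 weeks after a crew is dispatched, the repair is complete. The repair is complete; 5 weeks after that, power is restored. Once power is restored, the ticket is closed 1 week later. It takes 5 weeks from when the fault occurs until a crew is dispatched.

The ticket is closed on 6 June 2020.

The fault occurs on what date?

25 January 2020

The ticket is closed: Jun 6, 2020.
Power is restored: Jun 6, 2020 − 1 week = May 30, 2020.
The repair is complete: May 30, 2020 − 5 weeks = Apr 25, 2020.
A crew is dispatched: Apr 25, 2020 − 8 weeks = Feb 29, 2020.
The fault occurs: Feb 29, 2020 − 5 weeks = Jan 25, 2020.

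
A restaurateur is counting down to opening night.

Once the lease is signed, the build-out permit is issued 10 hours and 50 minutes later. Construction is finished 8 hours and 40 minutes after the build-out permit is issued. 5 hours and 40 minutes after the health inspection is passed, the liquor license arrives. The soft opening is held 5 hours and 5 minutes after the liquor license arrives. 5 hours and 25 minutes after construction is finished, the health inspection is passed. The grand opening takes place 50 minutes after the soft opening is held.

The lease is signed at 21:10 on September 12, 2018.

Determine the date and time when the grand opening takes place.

The lease is signed: 21:10 Sep 12, 2018.
The build-out permit is issued: 21:10 Sep 12, 2018 + 10h50m = 08:00 Sep 13, 2018.
Construction is finished: 08:00 Sep 13, 2018 + 8h40m = 16:40 Sep 13, 2018.
The health inspection is passed: 16:40 Sep 13, 2018 + 5h25m = 22:05 Sep 13, 2018.
The liquor license arrives: 22:05 Sep 13, 2018 + 5h40m = 03:45 Sep 14, 2018.
The soft opening is held: 03:45 Sep 14, 2018 + 5h05m = 08:50 Sep 14, 2018.
The grand opening takes place: 08:50 Sep 14, 2018 + 50m = 09:40 Sep 14, 2018.

09:40 on September 14, 2018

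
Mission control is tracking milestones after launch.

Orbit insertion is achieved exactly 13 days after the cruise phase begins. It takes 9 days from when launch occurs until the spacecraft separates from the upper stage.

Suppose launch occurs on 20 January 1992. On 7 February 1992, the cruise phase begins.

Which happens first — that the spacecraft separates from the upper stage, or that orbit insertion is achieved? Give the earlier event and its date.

Launch occurs: Jan 20, 1992.
The spacecraft separates from the upper stage: Jan 20, 1992 + 9 days = Jan 29, 1992.
The cruise phase begins: Feb 7, 1992.
Orbit insertion is achieved: Feb 7, 1992 + 13 days = Feb 20, 1992.
Comparing: the spacecraft separates from the upper stage on Jan 29, 1992 vs orbit insertion is achieved on Feb 20, 1992. Earlier: the spacecraft separates from the upper stage.

The spacecraft separates from the upper stage — 29 January 1992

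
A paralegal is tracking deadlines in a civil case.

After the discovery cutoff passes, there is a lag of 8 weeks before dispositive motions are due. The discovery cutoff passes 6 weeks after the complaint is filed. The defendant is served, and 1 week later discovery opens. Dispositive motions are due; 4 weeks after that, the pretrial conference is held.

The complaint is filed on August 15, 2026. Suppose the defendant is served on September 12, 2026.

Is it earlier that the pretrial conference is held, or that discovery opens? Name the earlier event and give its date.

The complaint is filed: Aug 15, 2026.
The discovery cutoff passes: Aug 15, 2026 + 6 weeks = Sep 26, 2026.
Dispositive motions are due: Sep 26, 2026 + 8 weeks = Nov 21, 2026.
The pretrial conference is held: Nov 21, 2026 + 4 weeks = Dec 19, 2026.
The defendant is served: Sep 12, 2026.
Discovery opens: Sep 12, 2026 + 1 week = Sep 19, 2026.
Comparing: the pretrial conference is held on Dec 19, 2026 vs discovery opens on Sep 19, 2026. Earlier: discovery opens.

Discovery opens — September 19, 2026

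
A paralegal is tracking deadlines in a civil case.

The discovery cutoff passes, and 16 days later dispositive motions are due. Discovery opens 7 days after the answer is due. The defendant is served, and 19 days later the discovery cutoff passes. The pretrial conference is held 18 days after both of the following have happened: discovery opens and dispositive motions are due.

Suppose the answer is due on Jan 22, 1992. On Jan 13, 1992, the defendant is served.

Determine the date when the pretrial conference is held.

The answer is due: Jan 22, 1992.
Discovery opens: Jan 22, 1992 + 7 days = Jan 29, 1992.
The defendant is served: Jan 13, 1992.
The discovery cutoff passes: Jan 13, 1992 + 19 days = Feb 1, 1992.
Dispositive motions are due: Feb 1, 1992 + 16 days = Feb 17, 1992.
Both prerequisites met — discovery opens (Jan 29, 1992), dispositive motions are due (Feb 17, 1992); the later is Feb 17, 1992.
The pretrial conference is held: Feb 17, 1992 + 18 days = Mar 6, 1992.

Mar 6, 1992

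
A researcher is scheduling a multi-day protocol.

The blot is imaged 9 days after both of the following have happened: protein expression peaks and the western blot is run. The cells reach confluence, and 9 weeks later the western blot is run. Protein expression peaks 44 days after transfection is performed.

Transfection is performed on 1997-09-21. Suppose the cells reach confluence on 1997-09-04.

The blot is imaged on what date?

Transfection is performed: Sep 21, 1997.
Protein expression peaks: Sep 21, 1997 + 44 days = Nov 4, 1997.
The cells reach confluence: Sep 4, 1997.
The western blot is run: Sep 4, 1997 + 9 weeks = Nov 6, 1997.
Both prerequisites met — protein expression peaks (Nov 4, 1997), the western blot is run (Nov 6, 1997); the later is Nov 6, 1997.
The blot is imaged: Nov 6, 1997 + 9 days = Nov 15, 1997.

1997-11-15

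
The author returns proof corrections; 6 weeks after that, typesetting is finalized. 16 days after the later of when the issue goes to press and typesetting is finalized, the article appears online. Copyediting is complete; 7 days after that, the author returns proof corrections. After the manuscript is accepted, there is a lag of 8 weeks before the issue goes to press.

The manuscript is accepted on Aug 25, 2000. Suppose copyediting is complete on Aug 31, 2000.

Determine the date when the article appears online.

The manuscript is accepted: Aug 25, 2000.
The issue goes to press: Aug 25, 2000 + 8 weeks = Oct 20, 2000.
Copyediting is complete: Aug 31, 2000.
The author returns proof corrections: Aug 31, 2000 + 7 days = Sep 7, 2000.
Typesetting is finalized: Sep 7, 2000 + 6 weeks = Oct 19, 2000.
Both prerequisites met — the issue goes to press (Oct 20, 2000), typesetting is finalized (Oct 19, 2000); the later is Oct 20, 2000.
The article appears online: Oct 20, 2000 + 16 days = Nov 5, 2000.

Nov 5, 2000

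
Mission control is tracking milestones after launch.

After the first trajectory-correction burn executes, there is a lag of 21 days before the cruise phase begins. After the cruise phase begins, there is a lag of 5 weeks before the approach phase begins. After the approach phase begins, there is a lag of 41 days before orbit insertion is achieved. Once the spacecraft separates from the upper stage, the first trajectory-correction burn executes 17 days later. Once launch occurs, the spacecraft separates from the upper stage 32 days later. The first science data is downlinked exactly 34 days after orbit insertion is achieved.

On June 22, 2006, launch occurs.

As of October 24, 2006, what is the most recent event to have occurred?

The approach phase begins

Launch occurs: Jun 22, 2006.
The spacecraft separates from the upper stage: Jun 22, 2006 + 32 days = Jul 24, 2006.
The first trajectory-correction burn executes: Jul 24, 2006 + 17 days = Aug 10, 2006.
The cruise phase begins: Aug 10, 2006 + 21 days = Aug 31, 2006.
The approach phase begins: Aug 31, 2006 + 5 weeks = Oct 5, 2006.
Orbit insertion is achieved: Oct 5, 2006 + 41 days = Nov 15, 2006.
The first science data is downlinked: Nov 15, 2006 + 34 days = Dec 19, 2006.
Oct 24, 2006 falls between when the approach phase begins (Oct 5, 2006) and when orbit insertion is achieved (Nov 15, 2006).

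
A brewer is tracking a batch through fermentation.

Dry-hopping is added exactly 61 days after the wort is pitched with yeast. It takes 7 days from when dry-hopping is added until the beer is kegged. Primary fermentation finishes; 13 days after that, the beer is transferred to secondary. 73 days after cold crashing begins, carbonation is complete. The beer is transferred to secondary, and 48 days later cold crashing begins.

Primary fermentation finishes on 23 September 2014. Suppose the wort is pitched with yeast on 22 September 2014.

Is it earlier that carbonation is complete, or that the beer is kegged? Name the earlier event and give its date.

Primary fermentation finishes: Sep 23, 2014.
The beer is transferred to secondary: Sep 23, 2014 + 13 days = Oct 6, 2014.
Cold crashing begins: Oct 6, 2014 + 48 days = Nov 23, 2014.
Carbonation is complete: Nov 23, 2014 + 73 days = Feb 4, 2015.
The wort is pitched with yeast: Sep 22, 2014.
Dry-hopping is added: Sep 22, 2014 + 61 days = Nov 22, 2014.
The beer is kegged: Nov 22, 2014 + 7 days = Nov 29, 2014.
Comparing: carbonation is complete on Feb 4, 2015 vs the beer is kegged on Nov 29, 2014. Earlier: the beer is kegged.

The beer is kegged — 29 November 2014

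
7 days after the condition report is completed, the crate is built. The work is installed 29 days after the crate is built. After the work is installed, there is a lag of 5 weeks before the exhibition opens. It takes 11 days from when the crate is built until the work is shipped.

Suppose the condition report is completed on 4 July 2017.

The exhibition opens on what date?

13 September 2017

The condition report is completed: Jul 4, 2017.
The crate is built: Jul 4, 2017 + 7 days = Jul 11, 2017.
The work is installed: Jul 11, 2017 + 29 days = Aug 9, 2017.
The exhibition opens: Aug 9, 2017 + 5 weeks = Sep 13, 2017.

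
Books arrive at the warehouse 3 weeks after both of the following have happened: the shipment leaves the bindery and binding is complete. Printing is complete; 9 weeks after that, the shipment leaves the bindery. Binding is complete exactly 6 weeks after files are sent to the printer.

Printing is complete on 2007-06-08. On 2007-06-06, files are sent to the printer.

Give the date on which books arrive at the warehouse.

2007-08-31

Printing is complete: Jun 8, 2007.
The shipment leaves the bindery: Jun 8, 2007 + 9 weeks = Aug 10, 2007.
Files are sent to the printer: Jun 6, 2007.
Binding is complete: Jun 6, 2007 + 6 weeks = Jul 18, 2007.
Both prerequisites met — the shipment leaves the bindery (Aug 10, 2007), binding is complete (Jul 18, 2007); the later is Aug 10, 2007.
Books arrive at the warehouse: Aug 10, 2007 + 3 weeks = Aug 31, 2007.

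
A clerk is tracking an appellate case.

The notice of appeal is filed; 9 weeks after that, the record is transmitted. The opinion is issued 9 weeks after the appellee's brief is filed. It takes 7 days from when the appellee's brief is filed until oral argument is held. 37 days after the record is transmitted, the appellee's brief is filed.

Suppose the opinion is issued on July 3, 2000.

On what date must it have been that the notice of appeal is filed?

The opinion is issued: Jul 3, 2000.
The appellee's brief is filed: Jul 3, 2000 − 9 weeks = May 1, 2000.
The record is transmitted: May 1, 2000 − 37 days = Mar 25, 2000.
The notice of appeal is filed: Mar 25, 2000 − 9 weeks = Jan 22, 2000.

January 22, 2000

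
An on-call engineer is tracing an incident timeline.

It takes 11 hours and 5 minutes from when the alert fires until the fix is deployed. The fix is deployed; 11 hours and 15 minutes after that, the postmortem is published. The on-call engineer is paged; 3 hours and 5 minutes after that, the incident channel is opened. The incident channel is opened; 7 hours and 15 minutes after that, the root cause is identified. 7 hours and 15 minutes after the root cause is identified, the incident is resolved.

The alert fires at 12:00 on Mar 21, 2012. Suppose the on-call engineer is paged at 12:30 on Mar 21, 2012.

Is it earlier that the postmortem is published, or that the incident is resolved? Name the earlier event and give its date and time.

The alert fires: 12:00 Mar 21, 2012.
The fix is deployed: 12:00 Mar 21, 2012 + 11h05m = 23:05 Mar 21, 2012.
The postmortem is published: 23:05 Mar 21, 2012 + 11h15m = 10:20 Mar 22, 2012.
The on-call engineer is paged: 12:30 Mar 21, 2012.
The incident channel is opened: 12:30 Mar 21, 2012 + 3h05m = 15:35 Mar 21, 2012.
The root cause is identified: 15:35 Mar 21, 2012 + 7h15m = 22:50 Mar 21, 2012.
The incident is resolved: 22:50 Mar 21, 2012 + 7h15m = 06:05 Mar 22, 2012.
Comparing: the postmortem is published at 10:20 Mar 22, 2012 vs the incident is resolved at 06:05 Mar 22, 2012. Earlier: the incident is resolved.

The incident is resolved — 06:05 on Mar 22, 2012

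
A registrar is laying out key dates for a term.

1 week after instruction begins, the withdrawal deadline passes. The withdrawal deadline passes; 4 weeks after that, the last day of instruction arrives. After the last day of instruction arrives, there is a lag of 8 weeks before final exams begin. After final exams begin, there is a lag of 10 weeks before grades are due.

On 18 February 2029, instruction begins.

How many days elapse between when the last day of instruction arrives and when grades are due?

Causal path: the last day of instruction arrives → final exams begin → grades are due.
Total delay along the path: 8 + 10 weeks = 18 weeks = 126 days.

126 days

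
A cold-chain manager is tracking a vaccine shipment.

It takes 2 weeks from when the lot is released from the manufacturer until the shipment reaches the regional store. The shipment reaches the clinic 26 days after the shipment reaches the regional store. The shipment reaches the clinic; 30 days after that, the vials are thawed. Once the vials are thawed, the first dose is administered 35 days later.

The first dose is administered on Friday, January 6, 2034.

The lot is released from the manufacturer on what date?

Friday, September 23, 2033

The first dose is administered: Jan 6, 2034.
The vials are thawed: Jan 6, 2034 − 35 days = Dec 2, 2033.
The shipment reaches the clinic: Dec 2, 2033 − 30 days = Nov 2, 2033.
The shipment reaches the regional store: Nov 2, 2033 − 26 days = Oct 7, 2033.
The lot is released from the manufacturer: Oct 7, 2033 − 2 weeks = Sep 23, 2033.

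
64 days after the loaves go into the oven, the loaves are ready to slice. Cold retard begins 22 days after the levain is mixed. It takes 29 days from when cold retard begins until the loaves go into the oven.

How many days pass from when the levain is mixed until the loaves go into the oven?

Causal path: the levain is mixed → cold retard begins → the loaves go into the oven.
Total delay along the path: 22 + 29 = 51 days.

51 days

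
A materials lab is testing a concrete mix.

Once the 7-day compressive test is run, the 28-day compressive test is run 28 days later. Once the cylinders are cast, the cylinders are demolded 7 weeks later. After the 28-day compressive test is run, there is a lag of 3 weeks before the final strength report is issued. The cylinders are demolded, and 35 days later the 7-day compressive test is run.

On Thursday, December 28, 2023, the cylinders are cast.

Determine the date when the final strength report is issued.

Thursday, May 9, 2024

The cylinders are cast: Dec 28, 2023.
The cylinders are demolded: Dec 28, 2023 + 7 weeks = Feb 15, 2024.
The 7-day compressive test is run: Feb 15, 2024 + 35 days = Mar 21, 2024.
The 28-day compressive test is run: Mar 21, 2024 + 28 days = Apr 18, 2024.
The final strength report is issued: Apr 18, 2024 + 3 weeks = May 9, 2024.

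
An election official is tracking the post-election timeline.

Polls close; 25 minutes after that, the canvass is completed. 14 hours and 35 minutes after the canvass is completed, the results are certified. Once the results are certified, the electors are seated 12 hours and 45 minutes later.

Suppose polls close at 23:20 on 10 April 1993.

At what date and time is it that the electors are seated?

Polls close: 23:20 Apr 10, 1993.
The canvass is completed: 23:20 Apr 10, 1993 + 25m = 23:45 Apr 10, 1993.
The results are certified: 23:45 Apr 10, 1993 + 14h35m = 14:20 Apr 11, 1993.
The electors are seated: 14:20 Apr 11, 1993 + 12h45m = 03:05 Apr 12, 1993.

03:05 on 12 April 1993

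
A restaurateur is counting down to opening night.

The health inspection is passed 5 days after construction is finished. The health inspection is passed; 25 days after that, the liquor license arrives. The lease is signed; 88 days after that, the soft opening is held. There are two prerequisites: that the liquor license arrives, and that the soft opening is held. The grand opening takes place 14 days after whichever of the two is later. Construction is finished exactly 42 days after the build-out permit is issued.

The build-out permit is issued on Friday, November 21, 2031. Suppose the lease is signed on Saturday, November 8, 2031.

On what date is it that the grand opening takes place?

Wednesday, February 18, 2032

The build-out permit is issued: Nov 21, 2031.
Construction is finished: Nov 21, 2031 + 42 days = Jan 2, 2032.
The health inspection is passed: Jan 2, 2032 + 5 days = Jan 7, 2032.
The liquor license arrives: Jan 7, 2032 + 25 days = Feb 1, 2032.
The lease is signed: Nov 8, 2031.
The soft opening is held: Nov 8, 2031 + 88 days = Feb 4, 2032.
Both prerequisites met — the liquor license arrives (Feb 1, 2032), the soft opening is held (Feb 4, 2032); the later is Feb 4, 2032.
The grand opening takes place: Feb 4, 2032 + 14 days = Feb 18, 2032.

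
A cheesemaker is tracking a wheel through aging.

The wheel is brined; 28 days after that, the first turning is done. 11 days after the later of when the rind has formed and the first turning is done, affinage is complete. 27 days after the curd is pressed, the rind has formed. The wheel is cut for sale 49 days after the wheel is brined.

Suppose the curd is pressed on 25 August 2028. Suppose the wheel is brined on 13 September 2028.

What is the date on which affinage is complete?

The curd is pressed: Aug 25, 2028.
The rind has formed: Aug 25, 2028 + 27 days = Sep 21, 2028.
The wheel is brined: Sep 13, 2028.
The first turning is done: Sep 13, 2028 + 28 days = Oct 11, 2028.
Both prerequisites met — the rind has formed (Sep 21, 2028), the first turning is done (Oct 11, 2028); the later is Oct 11, 2028.
Affinage is complete: Oct 11, 2028 + 11 days = Oct 22, 2028.

22 October 2028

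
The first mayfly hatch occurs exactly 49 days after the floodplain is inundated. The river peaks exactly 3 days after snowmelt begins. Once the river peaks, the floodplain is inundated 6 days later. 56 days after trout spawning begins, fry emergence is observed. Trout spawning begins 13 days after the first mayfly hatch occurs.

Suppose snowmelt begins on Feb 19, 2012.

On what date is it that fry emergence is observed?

Jun 25, 2012

Snowmelt begins: Feb 19, 2012.
The river peaks: Feb 19, 2012 + 3 days = Feb 22, 2012.
The floodplain is inundated: Feb 22, 2012 + 6 days = Feb 28, 2012.
The first mayfly hatch occurs: Feb 28, 2012 + 49 days = Apr 17, 2012.
Trout spawning begins: Apr 17, 2012 + 13 days = Apr 30, 2012.
Fry emergence is observed: Apr 30, 2012 + 56 days = Jun 25, 2012.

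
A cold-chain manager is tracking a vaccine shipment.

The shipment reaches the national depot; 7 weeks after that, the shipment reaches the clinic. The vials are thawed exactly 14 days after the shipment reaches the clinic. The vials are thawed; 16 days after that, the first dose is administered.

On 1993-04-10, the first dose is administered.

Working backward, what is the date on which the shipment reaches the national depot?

The first dose is administered: Apr 10, 1993.
The vials are thawed: Apr 10, 1993 − 16 days = Mar 25, 1993.
The shipment reaches the clinic: Mar 25, 1993 − 14 days = Mar 11, 1993.
The shipment reaches the national depot: Mar 11, 1993 − 7 weeks = Jan 21, 1993.

1993-01-21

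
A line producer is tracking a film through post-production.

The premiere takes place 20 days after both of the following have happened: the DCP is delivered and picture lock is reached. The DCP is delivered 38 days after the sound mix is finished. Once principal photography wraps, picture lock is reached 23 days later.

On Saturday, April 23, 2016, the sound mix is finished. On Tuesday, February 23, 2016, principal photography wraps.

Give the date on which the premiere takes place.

Monday, June 20, 2016

The sound mix is finished: Apr 23, 2016.
The DCP is delivered: Apr 23, 2016 + 38 days = May 31, 2016.
Principal photography wraps: Feb 23, 2016.
Picture lock is reached: Feb 23, 2016 + 23 days = Mar 17, 2016.
Both prerequisites met — the DCP is delivered (May 31, 2016), picture lock is reached (Mar 17, 2016); the later is May 31, 2016.
The premiere takes place: May 31, 2016 + 20 days = Jun 20, 2016.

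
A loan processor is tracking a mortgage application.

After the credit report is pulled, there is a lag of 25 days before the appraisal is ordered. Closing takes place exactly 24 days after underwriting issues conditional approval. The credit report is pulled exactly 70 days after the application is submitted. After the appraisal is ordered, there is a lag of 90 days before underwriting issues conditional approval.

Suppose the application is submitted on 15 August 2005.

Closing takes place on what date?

12 March 2006

The application is submitted: Aug 15, 2005.
The credit report is pulled: Aug 15, 2005 + 70 days = Oct 24, 2005.
The appraisal is ordered: Oct 24, 2005 + 25 days = Nov 18, 2005.
Underwriting issues conditional approval: Nov 18, 2005 + 90 days = Feb 16, 2006.
Closing takes place: Feb 16, 2006 + 24 days = Mar 12, 2006.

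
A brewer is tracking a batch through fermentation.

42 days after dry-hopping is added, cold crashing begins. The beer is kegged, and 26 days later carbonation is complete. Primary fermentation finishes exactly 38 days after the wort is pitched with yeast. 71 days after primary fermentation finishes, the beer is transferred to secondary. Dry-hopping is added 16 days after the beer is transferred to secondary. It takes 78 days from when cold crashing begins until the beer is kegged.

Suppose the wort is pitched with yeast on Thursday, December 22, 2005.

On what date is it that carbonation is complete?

Tuesday, September 19, 2006

The wort is pitched with yeast: Dec 22, 2005.
Primary fermentation finishes: Dec 22, 2005 + 38 days = Jan 29, 2006.
The beer is transferred to secondary: Jan 29, 2006 + 71 days = Apr 10, 2006.
Dry-hopping is added: Apr 10, 2006 + 16 days = Apr 26, 2006.
Cold crashing begins: Apr 26, 2006 + 42 days = Jun 7, 2006.
The beer is kegged: Jun 7, 2006 + 78 days = Aug 24, 2006.
Carbonation is complete: Aug 24, 2006 + 26 days = Sep 19, 2006.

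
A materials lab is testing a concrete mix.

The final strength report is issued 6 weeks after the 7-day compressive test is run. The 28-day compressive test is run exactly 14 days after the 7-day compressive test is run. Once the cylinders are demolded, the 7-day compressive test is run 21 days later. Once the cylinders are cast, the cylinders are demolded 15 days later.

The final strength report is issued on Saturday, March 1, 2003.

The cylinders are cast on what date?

Friday, December 13, 2002

The final strength report is issued: Mar 1, 2003.
The 7-day compressive test is run: Mar 1, 2003 − 6 weeks = Jan 18, 2003.
The cylinders are demolded: Jan 18, 2003 − 21 days = Dec 28, 2002.
The cylinders are cast: Dec 28, 2002 − 15 days = Dec 13, 2002.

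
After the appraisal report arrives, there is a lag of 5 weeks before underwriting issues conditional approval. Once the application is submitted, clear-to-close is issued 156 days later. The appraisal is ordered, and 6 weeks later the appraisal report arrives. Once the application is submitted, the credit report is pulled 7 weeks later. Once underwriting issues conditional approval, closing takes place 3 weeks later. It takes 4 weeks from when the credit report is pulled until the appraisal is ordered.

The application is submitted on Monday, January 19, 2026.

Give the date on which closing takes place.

Monday, July 13, 2026

The application is submitted: Jan 19, 2026.
The credit report is pulled: Jan 19, 2026 + 7 weeks = Mar 9, 2026.
The appraisal is ordered: Mar 9, 2026 + 4 weeks = Apr 6, 2026.
The appraisal report arrives: Apr 6, 2026 + 6 weeks = May 18, 2026.
Underwriting issues conditional approval: May 18, 2026 + 5 weeks = Jun 22, 2026.
Closing takes place: Jun 22, 2026 + 3 weeks = Jul 13, 2026.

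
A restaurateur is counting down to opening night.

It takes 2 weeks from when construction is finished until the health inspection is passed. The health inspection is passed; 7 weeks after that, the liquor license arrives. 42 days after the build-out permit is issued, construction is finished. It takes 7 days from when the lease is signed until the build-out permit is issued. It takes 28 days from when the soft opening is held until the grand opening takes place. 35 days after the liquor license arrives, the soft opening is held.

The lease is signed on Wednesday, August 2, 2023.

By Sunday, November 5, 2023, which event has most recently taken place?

The lease is signed: Aug 2, 2023.
The build-out permit is issued: Aug 2, 2023 + 7 days = Aug 9, 2023.
Construction is finished: Aug 9, 2023 + 42 days = Sep 20, 2023.
The health inspection is passed: Sep 20, 2023 + 2 weeks = Oct 4, 2023.
The liquor license arrives: Oct 4, 2023 + 7 weeks = Nov 22, 2023.
The soft opening is held: Nov 22, 2023 + 35 days = Dec 27, 2023.
The grand opening takes place: Dec 27, 2023 + 28 days = Jan 24, 2024.
Nov 5, 2023 falls between when the health inspection is passed (Oct 4, 2023) and when the liquor license arrives (Nov 22, 2023).

The health inspection is passed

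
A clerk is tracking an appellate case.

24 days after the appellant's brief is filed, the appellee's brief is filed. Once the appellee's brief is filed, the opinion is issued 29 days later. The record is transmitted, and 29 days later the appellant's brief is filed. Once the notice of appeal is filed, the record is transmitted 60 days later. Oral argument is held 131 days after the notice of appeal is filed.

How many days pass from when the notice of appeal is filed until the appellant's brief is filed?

Causal path: the notice of appeal is filed → the record is transmitted → the appellant's brief is filed.
Total delay along the path: 60 + 29 = 89 days.

89 days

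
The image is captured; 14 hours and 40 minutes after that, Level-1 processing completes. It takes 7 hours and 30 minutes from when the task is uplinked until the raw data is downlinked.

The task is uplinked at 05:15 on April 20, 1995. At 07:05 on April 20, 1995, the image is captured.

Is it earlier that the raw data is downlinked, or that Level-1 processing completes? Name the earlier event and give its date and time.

The task is uplinked: 05:15 Apr 20, 1995.
The raw data is downlinked: 05:15 Apr 20, 1995 + 7h30m = 12:45 Apr 20, 1995.
The image is captured: 07:05 Apr 20, 1995.
Level-1 processing completes: 07:05 Apr 20, 1995 + 14h40m = 21:45 Apr 20, 1995.
Comparing: the raw data is downlinked at 12:45 Apr 20, 1995 vs Level-1 processing completes at 21:45 Apr 20, 1995. Earlier: the raw data is downlinked.

The raw data is downlinked — 12:45 on April 20, 1995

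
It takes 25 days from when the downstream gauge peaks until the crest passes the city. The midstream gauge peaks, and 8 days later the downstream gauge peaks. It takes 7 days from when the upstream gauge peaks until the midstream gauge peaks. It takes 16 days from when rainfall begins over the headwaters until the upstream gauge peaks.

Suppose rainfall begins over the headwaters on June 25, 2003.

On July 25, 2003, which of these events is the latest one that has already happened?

The midstream gauge peaks

Rainfall begins over the headwaters: Jun 25, 2003.
The upstream gauge peaks: Jun 25, 2003 + 16 days = Jul 11, 2003.
The midstream gauge peaks: Jul 11, 2003 + 7 days = Jul 18, 2003.
The downstream gauge peaks: Jul 18, 2003 + 8 days = Jul 26, 2003.
The crest passes the city: Jul 26, 2003 + 25 days = Aug 20, 2003.
Jul 25, 2003 falls between when the midstream gauge peaks (Jul 18, 2003) and when the downstream gauge peaks (Jul 26, 2003).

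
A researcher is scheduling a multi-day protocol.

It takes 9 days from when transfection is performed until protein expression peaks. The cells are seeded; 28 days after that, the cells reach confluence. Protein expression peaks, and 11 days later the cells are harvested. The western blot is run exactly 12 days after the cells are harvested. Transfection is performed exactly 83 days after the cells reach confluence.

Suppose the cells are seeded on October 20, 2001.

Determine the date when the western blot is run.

The cells are seeded: Oct 20, 2001.
The cells reach confluence: Oct 20, 2001 + 28 days = Nov 17, 2001.
Transfection is performed: Nov 17, 2001 + 83 days = Feb 8, 2002.
Protein expression peaks: Feb 8, 2002 + 9 days = Feb 17, 2002.
The cells are harvested: Feb 17, 2002 + 11 days = Feb 28, 2002.
The western blot is run: Feb 28, 2002 + 12 days = Mar 12, 2002.

March 12, 2002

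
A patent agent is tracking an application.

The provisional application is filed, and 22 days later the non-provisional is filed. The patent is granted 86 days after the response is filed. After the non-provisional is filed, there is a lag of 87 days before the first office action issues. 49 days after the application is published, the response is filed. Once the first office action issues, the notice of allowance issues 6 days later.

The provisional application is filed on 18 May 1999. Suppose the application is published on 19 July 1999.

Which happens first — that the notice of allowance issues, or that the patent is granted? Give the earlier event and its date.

The notice of allowance issues — 10 September 1999

The provisional application is filed: May 18, 1999.
The non-provisional is filed: May 18, 1999 + 22 days = Jun 9, 1999.
The first office action issues: Jun 9, 1999 + 87 days = Sep 4, 1999.
The notice of allowance issues: Sep 4, 1999 + 6 days = Sep 10, 1999.
The application is published: Jul 19, 1999.
The response is filed: Jul 19, 1999 + 49 days = Sep 6, 1999.
The patent is granted: Sep 6, 1999 + 86 days = Dec 1, 1999.
Comparing: the notice of allowance issues on Sep 10, 1999 vs the patent is granted on Dec 1, 1999. Earlier: the notice of allowance issues.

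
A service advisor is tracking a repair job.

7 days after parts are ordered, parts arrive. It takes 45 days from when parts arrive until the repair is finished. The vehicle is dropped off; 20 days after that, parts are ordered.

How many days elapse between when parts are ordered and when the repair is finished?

52 days

Causal path: parts are ordered → parts arrive → the repair is finished.
Total delay along the path: 7 + 45 = 52 days.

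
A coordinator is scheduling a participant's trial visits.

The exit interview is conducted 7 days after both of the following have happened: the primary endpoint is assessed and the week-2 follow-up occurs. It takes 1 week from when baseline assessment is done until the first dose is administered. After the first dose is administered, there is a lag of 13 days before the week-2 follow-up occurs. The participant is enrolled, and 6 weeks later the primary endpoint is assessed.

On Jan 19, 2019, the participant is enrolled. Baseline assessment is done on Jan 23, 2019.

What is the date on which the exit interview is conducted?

Mar 9, 2019

The participant is enrolled: Jan 19, 2019.
The primary endpoint is assessed: Jan 19, 2019 + 6 weeks = Mar 2, 2019.
Baseline assessment is done: Jan 23, 2019.
The first dose is administered: Jan 23, 2019 + 1 week = Jan 30, 2019.
The week-2 follow-up occurs: Jan 30, 2019 + 13 days = Feb 12, 2019.
Both prerequisites met — the primary endpoint is assessed (Mar 2, 2019), the week-2 follow-up occurs (Feb 12, 2019); the later is Mar 2, 2019.
The exit interview is conducted: Mar 2, 2019 + 7 days = Mar 9, 2019.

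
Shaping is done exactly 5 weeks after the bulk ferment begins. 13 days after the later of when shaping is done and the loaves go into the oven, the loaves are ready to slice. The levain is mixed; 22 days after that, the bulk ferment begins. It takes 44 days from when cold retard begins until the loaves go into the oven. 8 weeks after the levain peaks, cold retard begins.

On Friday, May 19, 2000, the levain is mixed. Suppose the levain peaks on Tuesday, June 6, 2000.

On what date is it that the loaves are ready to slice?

Wednesday, September 27, 2000

The levain is mixed: May 19, 2000.
The bulk ferment begins: May 19, 2000 + 22 days = Jun 10, 2000.
Shaping is done: Jun 10, 2000 + 5 weeks = Jul 15, 2000.
The levain peaks: Jun 6, 2000.
Cold retard begins: Jun 6, 2000 + 8 weeks = Aug 1, 2000.
The loaves go into the oven: Aug 1, 2000 + 44 days = Sep 14, 2000.
Both prerequisites met — shaping is done (Jul 15, 2000), the loaves go into the oven (Sep 14, 2000); the later is Sep 14, 2000.
The loaves are ready to slice: Sep 14, 2000 + 13 days = Sep 27, 2000.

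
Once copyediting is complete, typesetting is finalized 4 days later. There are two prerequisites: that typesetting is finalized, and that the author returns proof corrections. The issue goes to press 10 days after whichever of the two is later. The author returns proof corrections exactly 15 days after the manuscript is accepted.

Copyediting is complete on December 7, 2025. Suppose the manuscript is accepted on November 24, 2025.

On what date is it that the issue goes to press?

December 21, 2025

Copyediting is complete: Dec 7, 2025.
Typesetting is finalized: Dec 7, 2025 + 4 days = Dec 11, 2025.
The manuscript is accepted: Nov 24, 2025.
The author returns proof corrections: Nov 24, 2025 + 15 days = Dec 9, 2025.
Both prerequisites met — typesetting is finalized (Dec 11, 2025), the author returns proof corrections (Dec 9, 2025); the later is Dec 11, 2025.
The issue goes to press: Dec 11, 2025 + 10 days = Dec 21, 2025.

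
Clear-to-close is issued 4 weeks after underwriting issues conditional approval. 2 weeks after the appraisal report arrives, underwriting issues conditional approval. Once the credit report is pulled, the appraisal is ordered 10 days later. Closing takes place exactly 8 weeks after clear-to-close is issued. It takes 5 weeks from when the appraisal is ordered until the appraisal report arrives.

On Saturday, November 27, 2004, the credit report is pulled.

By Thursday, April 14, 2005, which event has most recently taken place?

The credit report is pulled: Nov 27, 2004.
The appraisal is ordered: Nov 27, 2004 + 10 days = Dec 7, 2004.
The appraisal report arrives: Dec 7, 2004 + 5 weeks = Jan 11, 2005.
Underwriting issues conditional approval: Jan 11, 2005 + 2 weeks = Jan 25, 2005.
Clear-to-close is issued: Jan 25, 2005 + 4 weeks = Feb 22, 2005.
Closing takes place: Feb 22, 2005 + 8 weeks = Apr 19, 2005.
Apr 14, 2005 falls between when clear-to-close is issued (Feb 22, 2005) and when closing takes place (Apr 19, 2005).

Clear-to-close is issued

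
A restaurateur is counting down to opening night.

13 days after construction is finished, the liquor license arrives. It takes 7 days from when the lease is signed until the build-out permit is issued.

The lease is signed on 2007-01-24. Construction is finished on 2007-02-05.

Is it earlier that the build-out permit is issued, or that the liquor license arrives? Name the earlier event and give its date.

The lease is signed: Jan 24, 2007.
The build-out permit is issued: Jan 24, 2007 + 7 days = Jan 31, 2007.
Construction is finished: Feb 5, 2007.
The liquor license arrives: Feb 5, 2007 + 13 days = Feb 18, 2007.
Comparing: the build-out permit is issued on Jan 31, 2007 vs the liquor license arrives on Feb 18, 2007. Earlier: the build-out permit is issued.

The build-out permit is issued — 2007-01-31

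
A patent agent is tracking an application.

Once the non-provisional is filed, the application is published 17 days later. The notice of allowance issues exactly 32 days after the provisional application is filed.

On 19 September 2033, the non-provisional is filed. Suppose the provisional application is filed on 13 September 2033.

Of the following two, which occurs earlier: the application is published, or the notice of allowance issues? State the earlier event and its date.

The application is published — 6 October 2033

The non-provisional is filed: Sep 19, 2033.
The application is published: Sep 19, 2033 + 17 days = Oct 6, 2033.
The provisional application is filed: Sep 13, 2033.
The notice of allowance issues: Sep 13, 2033 + 32 days = Oct 15, 2033.
Comparing: the application is published on Oct 6, 2033 vs the notice of allowance issues on Oct 15, 2033. Earlier: the application is published.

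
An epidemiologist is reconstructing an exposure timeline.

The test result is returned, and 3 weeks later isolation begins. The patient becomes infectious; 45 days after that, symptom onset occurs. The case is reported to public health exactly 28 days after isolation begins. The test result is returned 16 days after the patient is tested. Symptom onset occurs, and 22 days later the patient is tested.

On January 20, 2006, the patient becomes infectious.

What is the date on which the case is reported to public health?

The patient becomes infectious: Jan 20, 2006.
Symptom onset occurs: Jan 20, 2006 + 45 days = Mar 6, 2006.
The patient is tested: Mar 6, 2006 + 22 days = Mar 28, 2006.
The test result is returned: Mar 28, 2006 + 16 days = Apr 13, 2006.
Isolation begins: Apr 13, 2006 + 3 weeks = May 4, 2006.
The case is reported to public health: May 4, 2006 + 28 days = Jun 1, 2006.

June 1, 2006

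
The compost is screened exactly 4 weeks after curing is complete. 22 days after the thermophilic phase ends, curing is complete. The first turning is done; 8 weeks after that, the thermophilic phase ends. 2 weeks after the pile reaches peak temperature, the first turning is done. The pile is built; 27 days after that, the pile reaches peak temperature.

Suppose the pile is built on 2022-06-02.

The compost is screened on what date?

2022-10-27

The pile is built: Jun 2, 2022.
The pile reaches peak temperature: Jun 2, 2022 + 27 days = Jun 29, 2022.
The first turning is done: Jun 29, 2022 + 2 weeks = Jul 13, 2022.
The thermophilic phase ends: Jul 13, 2022 + 8 weeks = Sep 7, 2022.
Curing is complete: Sep 7, 2022 + 22 days = Sep 29, 2022.
The compost is screened: Sep 29, 2022 + 4 weeks = Oct 27, 2022.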